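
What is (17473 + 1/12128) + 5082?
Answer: 273547041/12128 ≈ 22555.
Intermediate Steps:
(17473 + 1/12128) + 5082 = 211912545/12128 + 5082 = 273547041/12128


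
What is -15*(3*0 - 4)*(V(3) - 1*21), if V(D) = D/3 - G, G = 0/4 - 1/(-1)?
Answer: -1260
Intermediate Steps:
G = 1 (G = 0*(1/4) - 1*(-1) = 0 + 1 = 1)
V(D) = -1 + D/3 (V(D) = D/3 - 1*1 = D*(1/3) - 1 = D/3 - 1 = -1 + D/3)
-15*(3*0 - 4)*(V(3) - 1*21) = -15*(3*0 - 4)*((-1 + (1/3)*3) - 1*21) = -15*(0 - 4)*((-1 + 1) - 21) = -15*(-4)*(0 - 21) = -(-60)*(-21) = -1*1260 = -1260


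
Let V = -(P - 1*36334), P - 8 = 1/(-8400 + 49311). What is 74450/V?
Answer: 609164790/297226597 ≈ 2.0495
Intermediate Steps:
P = 327289/40911 (P = 8 + 1/(-8400 + 49311) = 8 + 1/40911 = 327289/40911 ≈ 8.0000)
V = 1486132985/40911 (V = -(327289/40911 - 1*36334) = -(327289/40911 - 36334) = -1*(-1486132985/40911) = 1486132985/40911 ≈ 36326.)
74450/V = 74450/(1486132985/40911) = 74450*(40911/1486132985) = 609164790/297226597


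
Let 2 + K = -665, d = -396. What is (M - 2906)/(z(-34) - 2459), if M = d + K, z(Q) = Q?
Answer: 441/277 ≈ 1.5921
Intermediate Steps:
K = -667 (K = -2 - 665 = -667)
M = -1063 (M = -396 - 667 = -1063)
(M - 2906)/(z(-34) - 2459) = (-1063 - 2906)/(-34 - 2459) = -3969/(-2493) = -3969*(-1/2493) = 441/277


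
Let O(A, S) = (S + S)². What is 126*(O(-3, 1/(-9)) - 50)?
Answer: -56644/9 ≈ -6293.8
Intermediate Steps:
O(A, S) = 4*S² (O(A, S) = (2*S)² = 4*S²)
126*(O(-3, 1/(-9)) - 50) = 126*(4*(1/(-9))² - 50) = 126*(4*(-⅑)² - 50) = 126*(4*(1/81) - 50) = 126*(4/81 - 50) = 126*(-4046/81) = -56644/9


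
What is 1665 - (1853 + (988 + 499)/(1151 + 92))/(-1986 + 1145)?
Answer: 1742834161/1045363 ≈ 1667.2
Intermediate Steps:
1665 - (1853 + (988 + 499)/(1151 + 92))/(-1986 + 1145) = 1665 - (1853 + 1487/1243)/(-841) = 1665 - (1853 + 1487*(1/1243))*(-1)/841 = 1665 - (1853 + 1487/1243)*(-1)/841 = 1665 - 2304766*(-1)/(1243*841) = 1665 - 1*(-2304766/1045363) = 1665 + 2304766/1045363 = 1742834161/1045363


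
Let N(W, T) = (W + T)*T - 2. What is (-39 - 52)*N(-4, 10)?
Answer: -5278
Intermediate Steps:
N(W, T) = -2 + T*(T + W) (N(W, T) = (T + W)*T - 2 = T*(T + W) - 2 = -2 + T*(T + W))
(-39 - 52)*N(-4, 10) = (-39 - 52)*(-2 + 10**2 + 10*(-4)) = -91*(-2 + 100 - 40) = -91*58 = -5278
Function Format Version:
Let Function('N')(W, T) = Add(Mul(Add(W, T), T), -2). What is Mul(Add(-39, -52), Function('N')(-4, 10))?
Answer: -5278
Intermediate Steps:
Function('N')(W, T) = Add(-2, Mul(T, Add(T, W))) (Function('N')(W, T) = Add(Mul(Add(T, W), T), -2) = Add(Mul(T, Add(T, W)), -2) = Add(-2, Mul(T, Add(T, W))))
Mul(Add(-39, -52), Function('N')(-4, 10)) = Mul(Add(-39, -52), Add(-2, Pow(10, 2), Mul(10, -4))) = Mul(-91, Add(-2, 100, -40)) = Mul(-91, 58) = -5278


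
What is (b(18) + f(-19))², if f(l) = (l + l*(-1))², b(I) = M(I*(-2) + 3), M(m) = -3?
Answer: 9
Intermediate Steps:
b(I) = -3
f(l) = 0 (f(l) = (l - l)² = 0² = 0)
(b(18) + f(-19))² = (-3 + 0)² = (-3)² = 9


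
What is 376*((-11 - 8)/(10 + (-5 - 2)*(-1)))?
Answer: -7144/17 ≈ -420.24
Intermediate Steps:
376*((-11 - 8)/(10 + (-5 - 2)*(-1))) = 376*(-19/(10 - 7*(-1))) = 376*(-19/(10 + 7)) = 376*(-19/17) = -7144/17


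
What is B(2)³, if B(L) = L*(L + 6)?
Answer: 4096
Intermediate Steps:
B(L) = L*(6 + L)
B(2)³ = (2*(6 + 2))³ = (2*8)³ = 16³ = 4096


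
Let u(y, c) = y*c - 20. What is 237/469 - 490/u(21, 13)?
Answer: -169849/118657 ≈ -1.4314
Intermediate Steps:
u(y, c) = -20 + c*y (u(y, c) = c*y - 20 = -20 + c*y)
237/469 - 490/u(21, 13) = 237/469 - 490/(-20 + 13*21) = 237*(1/469) - 490/(-20 + 273) = 237/469 - 490/253 = -169849/118657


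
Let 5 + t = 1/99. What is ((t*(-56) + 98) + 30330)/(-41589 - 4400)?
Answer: -3040036/4552911 ≈ -0.66771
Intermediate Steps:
t = -494/99 (t = -5 + 1/99 = -494/99 ≈ -4.9899)
((t*(-56) + 98) + 30330)/(-41589 - 4400) = ((-494/99*(-56) + 98) + 30330)/(-41589 - 4400) = ((27664/99 + 98) + 30330)/(-45989) = (37366/99 + 30330)*(-1/45989) = (3040036/99)*(-1/45989) = -3040036/4552911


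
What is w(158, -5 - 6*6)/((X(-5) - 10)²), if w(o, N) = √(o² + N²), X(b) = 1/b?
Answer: 1825*√5/2601 ≈ 1.5689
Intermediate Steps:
w(o, N) = √(N² + o²)
w(158, -5 - 6*6)/((X(-5) - 10)²) = √((-5 - 6*6)² + 158²)/((1/(-5) - 10)²) = √((-5 - 36)² + 24964)/((-⅕ - 10)²) = √((-41)² + 24964)/((-51/5)²) = √(1681 + 24964)/(2601/25) = √26645*(25/2601) = (73*√5)*(25/2601) = 1825*√5/2601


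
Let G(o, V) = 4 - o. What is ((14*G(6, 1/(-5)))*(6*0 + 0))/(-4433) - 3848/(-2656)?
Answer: 481/332 ≈ 1.4488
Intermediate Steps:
((14*G(6, 1/(-5)))*(6*0 + 0))/(-4433) - 3848/(-2656) = ((14*(4 - 1*6))*(6*0 + 0))/(-4433) - 3848/(-2656) = ((14*(4 - 6))*(0 + 0))*(-1/4433) - 3848*(-1/2656) = ((14*(-2))*0)*(-1/4433) + 481/332 = -28*0*(-1/4433) + 481/332 = 0*(-1/4433) + 481/332 = 0 + 481/332 = 481/332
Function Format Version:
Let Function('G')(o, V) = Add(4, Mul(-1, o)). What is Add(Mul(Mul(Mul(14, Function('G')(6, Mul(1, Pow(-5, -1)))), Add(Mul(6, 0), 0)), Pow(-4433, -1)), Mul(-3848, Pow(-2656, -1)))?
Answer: Rational(481, 332) ≈ 1.4488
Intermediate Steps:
Add(Mul(Mul(Mul(14, Function('G')(6, Mul(1, Pow(-5, -1)))), Add(Mul(6, 0), 0)), Pow(-4433, -1)), Mul(-3848, Pow(-2656, -1))) = Add(Mul(Mul(Mul(14, Add(4, Mul(-1, 6))), Add(Mul(6, 0), 0)), Pow(-4433, -1)), Mul(-3848, Pow(-2656, -1))) = Add(Mul(Mul(Mul(14, Add(4, -6)), Add(0, 0)), Rational(-1, 4433)), Mul(-3848, Rational(-1, 2656))) = Add(Mul(Mul(Mul(14, -2), 0), Rational(-1, 4433)), Rational(481, 332)) = Add(Mul(Mul(-28, 0), Rational(-1, 4433)), Rational(481, 332)) = Add(Mul(0, Rational(-1, 4433)), Rational(481, 332)) = Add(0, Rational(481, 332)) = Rational(481, 332)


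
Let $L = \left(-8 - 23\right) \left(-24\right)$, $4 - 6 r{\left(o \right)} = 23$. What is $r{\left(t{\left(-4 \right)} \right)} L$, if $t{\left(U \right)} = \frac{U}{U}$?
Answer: $-2356$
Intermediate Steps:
$t{\left(U \right)} = 1$
$r{\left(o \right)} = - \frac{19}{6}$ ($r{\left(o \right)} = \frac{2}{3} - \frac{23}{6} = - \frac{19}{6}$)
$L = 744$ ($L = \left(-31\right) \left(-24\right) = 744$)
$r{\left(t{\left(-4 \right)} \right)} L = \left(- \frac{19}{6}\right) 744 = -2356$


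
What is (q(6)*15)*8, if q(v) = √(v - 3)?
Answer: 120*√3 ≈ 207.85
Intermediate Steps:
q(v) = √(-3 + v)
(q(6)*15)*8 = (√(-3 + 6)*15)*8 = (√3*15)*8 = (15*√3)*8 = 120*√3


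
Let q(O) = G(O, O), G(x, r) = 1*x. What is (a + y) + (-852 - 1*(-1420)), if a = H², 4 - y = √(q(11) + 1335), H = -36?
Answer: 1868 - √1346 ≈ 1831.3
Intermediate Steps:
G(x, r) = x
q(O) = O
y = 4 - √1346 (y = 4 - √(11 + 1335) = 4 - √1346 ≈ -32.688)
a = 1296 (a = (-36)² = 1296)
(a + y) + (-852 - 1*(-1420)) = (1296 + (4 - √1346)) + (-852 - 1*(-1420)) = (1300 - √1346) + (-852 + 1420) = (1300 - √1346) + 568 = 1868 - √1346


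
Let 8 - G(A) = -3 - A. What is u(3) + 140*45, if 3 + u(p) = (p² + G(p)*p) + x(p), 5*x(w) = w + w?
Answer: 31746/5 ≈ 6349.2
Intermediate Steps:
G(A) = 11 + A (G(A) = 8 - (-3 - A) = 8 + (3 + A) = 11 + A)
x(w) = 2*w/5 (x(w) = (w + w)/5 = (2*w)/5 = 2*w/5)
u(p) = -3 + p² + 2*p/5 + p*(11 + p) (u(p) = -3 + ((p² + (11 + p)*p) + 2*p/5) = -3 + ((p² + p*(11 + p)) + 2*p/5) = -3 + (p² + 2*p/5 + p*(11 + p)) = -3 + p² + 2*p/5 + p*(11 + p))
u(3) + 140*45 = (-3 + 2*3² + (57/5)*3) + 140*45 = (-3 + 2*9 + 171/5) + 6300 = (-3 + 18 + 171/5) + 6300 = 246/5 + 6300 = 31746/5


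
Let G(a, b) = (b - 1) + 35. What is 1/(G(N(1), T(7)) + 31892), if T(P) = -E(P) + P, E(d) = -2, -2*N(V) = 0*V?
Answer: 1/31935 ≈ 3.1314e-5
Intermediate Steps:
N(V) = 0 (N(V) = -0*V = -1/2*0 = 0)
T(P) = 2 + P (T(P) = -1*(-2) + P = 2 + P)
G(a, b) = 34 + b (G(a, b) = (-1 + b) + 35 = 34 + b)
1/(G(N(1), T(7)) + 31892) = 1/((34 + (2 + 7)) + 31892) = 1/((34 + 9) + 31892) = 1/(43 + 31892) = 1/31935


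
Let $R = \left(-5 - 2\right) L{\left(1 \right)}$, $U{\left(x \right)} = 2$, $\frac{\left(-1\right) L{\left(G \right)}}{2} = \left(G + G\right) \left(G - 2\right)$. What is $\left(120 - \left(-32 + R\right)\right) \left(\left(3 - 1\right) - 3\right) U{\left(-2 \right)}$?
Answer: $-360$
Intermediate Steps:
$L{\left(G \right)} = - 4 G \left(-2 + G\right)$ ($L{\left(G \right)} = - 2 \left(G + G\right) \left(G - 2\right) = - 2 \cdot 2 G \left(-2 + G\right) = - 4 G \left(-2 + G\right)$)
$R = -28$ ($R = \left(-5 - 2\right) 4 \cdot 1 \left(2 - 1\right) = - 7 \cdot 4 \cdot 1 \left(2 - 1\right) = - 7 \cdot 4 \cdot 1 \cdot 1 = \left(-7\right) 4 = -28$)
$\left(120 - \left(-32 + R\right)\right) \left(\left(3 - 1\right) - 3\right) U{\left(-2 \right)} = \left(120 + \left(32 - -28\right)\right) \left(\left(3 - 1\right) - 3\right) 2 = \left(120 + \left(32 + 28\right)\right) \left(2 - 3\right) 2 = \left(120 + 60\right) \left(\left(-1\right) 2\right) = 180 \left(-2\right) = -360$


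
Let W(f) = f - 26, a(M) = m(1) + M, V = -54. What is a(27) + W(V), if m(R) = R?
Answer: -52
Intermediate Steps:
a(M) = 1 + M
W(f) = -26 + f
a(27) + W(V) = (1 + 27) + (-26 - 54) = 28 - 80 = -52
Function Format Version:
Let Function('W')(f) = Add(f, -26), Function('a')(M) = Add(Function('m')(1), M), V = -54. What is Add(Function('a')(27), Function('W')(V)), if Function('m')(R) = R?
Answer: -52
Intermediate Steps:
Function('a')(M) = Add(1, M)
Function('W')(f) = Add(-26, f)
Add(Function('a')(27), Function('W')(V)) = Add(Add(1, 27), Add(-26, -54)) = Add(28, -80) = -52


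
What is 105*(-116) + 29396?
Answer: 17216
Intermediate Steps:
105*(-116) + 29396 = -12180 + 29396 = 17216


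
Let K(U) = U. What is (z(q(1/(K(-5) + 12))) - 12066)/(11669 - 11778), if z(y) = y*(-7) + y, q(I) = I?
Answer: 84468/763 ≈ 110.71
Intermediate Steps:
z(y) = -6*y (z(y) = -7*y + y = -6*y)
(z(q(1/(K(-5) + 12))) - 12066)/(11669 - 11778) = (-6/(-5 + 12) - 12066)/(11669 - 11778) = (-6/7 - 12066)/(-109) = (-6*1/7 - 12066)*(-1/109) = (-6/7 - 12066)*(-1/109) = -84468/7*(-1/109) = 84468/763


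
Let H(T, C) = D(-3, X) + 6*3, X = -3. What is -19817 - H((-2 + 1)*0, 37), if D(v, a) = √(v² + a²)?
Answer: -19835 - 3*√2 ≈ -19839.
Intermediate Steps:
D(v, a) = √(a² + v²)
H(T, C) = 18 + 3*√2 (H(T, C) = √((-3)² + (-3)²) + 6*3 = √(9 + 9) + 18 = √18 + 18 = 3*√2 + 18 = 18 + 3*√2)
-19817 - H((-2 + 1)*0, 37) = -19817 - (18 + 3*√2) = -19817 + (-18 - 3*√2) = -19835 - 3*√2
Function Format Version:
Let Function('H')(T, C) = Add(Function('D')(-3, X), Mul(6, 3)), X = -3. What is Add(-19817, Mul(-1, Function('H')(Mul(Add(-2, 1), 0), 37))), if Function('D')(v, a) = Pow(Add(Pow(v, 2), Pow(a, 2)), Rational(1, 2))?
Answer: Add(-19835, Mul(-3, Pow(2, Rational(1, 2)))) ≈ -19839.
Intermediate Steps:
Function('D')(v, a) = Pow(Add(Pow(a, 2), Pow(v, 2)), Rational(1, 2))
Function('H')(T, C) = Add(18, Mul(3, Pow(2, Rational(1, 2)))) (Function('H')(T, C) = Add(Pow(Add(Pow(-3, 2), Pow(-3, 2)), Rational(1, 2)), Mul(6, 3)) = Add(Pow(Add(9, 9), Rational(1, 2)), 18) = Add(Pow(18, Rational(1, 2)), 18) = Add(Mul(3, Pow(2, Rational(1, 2))), 18) = Add(18, Mul(3, Pow(2, Rational(1, 2)))))
Add(-19817, Mul(-1, Function('H')(Mul(Add(-2, 1), 0), 37))) = Add(-19817, Mul(-1, Add(18, Mul(3, Pow(2, Rational(1, 2)))))) = Add(-19817, Add(-18, Mul(-3, Pow(2, Rational(1, 2))))) = Add(-19835, Mul(-3, Pow(2, Rational(1, 2))))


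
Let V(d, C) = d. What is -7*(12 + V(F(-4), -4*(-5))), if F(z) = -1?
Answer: -77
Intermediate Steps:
-7*(12 + V(F(-4), -4*(-5))) = -7*(12 - 1) = -7*11 = -77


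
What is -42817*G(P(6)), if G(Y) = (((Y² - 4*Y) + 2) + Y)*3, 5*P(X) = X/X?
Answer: -4624236/25 ≈ -1.8497e+5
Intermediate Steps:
P(X) = ⅕ (P(X) = (X/X)/5 = (⅕)*1 = ⅕)
G(Y) = 6 - 9*Y + 3*Y² (G(Y) = ((2 + Y² - 4*Y) + Y)*3 = (2 + Y² - 3*Y)*3 = 6 - 9*Y + 3*Y²)
-42817*G(P(6)) = -42817*(6 - 9*⅕ + 3*(⅕)²) = -42817*(6 - 9/5 + 3*(1/25)) = -42817*(6 - 9/5 + 3/25) = -42817*108/25 = -4624236/25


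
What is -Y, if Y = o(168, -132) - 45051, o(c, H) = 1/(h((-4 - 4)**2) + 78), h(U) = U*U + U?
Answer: 190926137/4238 ≈ 45051.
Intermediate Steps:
h(U) = U + U**2 (h(U) = U**2 + U = U + U**2)
o(c, H) = 1/4238 (o(c, H) = 1/((-4 - 4)**2*(1 + (-4 - 4)**2) + 78) = 1/((-8)**2*(1 + (-8)**2) + 78) = 1/(64*(1 + 64) + 78) = 1/(64*65 + 78) = 1/(4160 + 78) = 1/4238)
Y = -190926137/4238 (Y = 1/4238 - 45051 = -190926137/4238 ≈ -45051.)
-Y = -1*(-190926137/4238) = 190926137/4238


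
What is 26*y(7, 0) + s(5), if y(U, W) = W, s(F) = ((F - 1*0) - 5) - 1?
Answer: -1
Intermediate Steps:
s(F) = -6 + F (s(F) = ((F + 0) - 5) - 1 = (F - 5) - 1 = (-5 + F) - 1 = -6 + F)
26*y(7, 0) + s(5) = 26*0 + (-6 + 5) = 0 - 1 = -1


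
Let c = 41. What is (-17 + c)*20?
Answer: 480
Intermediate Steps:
(-17 + c)*20 = (-17 + 41)*20 = 24*20 = 480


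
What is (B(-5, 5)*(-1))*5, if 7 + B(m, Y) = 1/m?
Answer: 36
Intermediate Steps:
B(m, Y) = -7 + 1/m
(B(-5, 5)*(-1))*5 = ((-7 + 1/(-5))*(-1))*5 = ((-7 - ⅕)*(-1))*5 = -36/5*(-1)*5 = (36/5)*5 = 36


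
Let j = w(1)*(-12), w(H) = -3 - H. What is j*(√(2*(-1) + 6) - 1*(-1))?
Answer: 144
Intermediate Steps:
j = 48 (j = (-3 - 1*1)*(-12) = (-3 - 1)*(-12) = -4*(-12) = 48)
j*(√(2*(-1) + 6) - 1*(-1)) = 48*(√(2*(-1) + 6) - 1*(-1)) = 48*(√(-2 + 6) + 1) = 48*(√4 + 1) = 48*(2 + 1) = 48*3 = 144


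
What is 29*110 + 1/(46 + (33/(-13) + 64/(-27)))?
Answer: 46009721/14423 ≈ 3190.0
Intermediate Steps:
29*110 + 1/(46 + (33/(-13) + 64/(-27))) = 3190 + 1/(46 + (33*(-1/13) + 64*(-1/27))) = 3190 + 1/(46 + (-33/13 - 64/27)) = 3190 + 1/(46 - 1723/351) = 3190 + 1/(14423/351) = 3190 + 351/14423 = 46009721/14423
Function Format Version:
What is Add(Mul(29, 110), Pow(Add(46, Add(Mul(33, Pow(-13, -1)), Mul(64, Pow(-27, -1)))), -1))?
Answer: Rational(46009721, 14423) ≈ 3190.0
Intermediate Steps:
Add(Mul(29, 110), Pow(Add(46, Add(Mul(33, Pow(-13, -1)), Mul(64, Pow(-27, -1)))), -1)) = Add(3190, Pow(Add(46, Add(Mul(33, Rational(-1, 13)), Mul(64, Rational(-1, 27)))), -1)) = Add(3190, Pow(Add(46, Add(Rational(-33, 13), Rational(-64, 27))), -1)) = Add(3190, Pow(Add(46, Rational(-1723, 351)), -1)) = Add(3190, Pow(Rational(14423, 351), -1)) = Add(3190, Rational(351, 14423)) = Rational(46009721, 14423)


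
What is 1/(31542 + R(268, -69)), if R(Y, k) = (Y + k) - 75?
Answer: 1/31666 ≈ 3.1580e-5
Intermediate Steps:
R(Y, k) = -75 + Y + k
1/(31542 + R(268, -69)) = 1/(31542 + (-75 + 268 - 69)) = 1/(31542 + 124) = 1/31666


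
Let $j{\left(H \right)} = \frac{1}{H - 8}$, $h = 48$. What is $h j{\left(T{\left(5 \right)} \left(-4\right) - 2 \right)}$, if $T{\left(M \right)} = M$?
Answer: $- \frac{8}{5} \approx -1.6$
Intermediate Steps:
$j{\left(H \right)} = \frac{1}{-8 + H}$
$h j{\left(T{\left(5 \right)} \left(-4\right) - 2 \right)} = \frac{48}{-8 + \left(5 \left(-4\right) - 2\right)} = \frac{48}{-8 - 22} = \frac{48}{-30} = 48 \left(- \frac{1}{30}\right) = - \frac{8}{5}$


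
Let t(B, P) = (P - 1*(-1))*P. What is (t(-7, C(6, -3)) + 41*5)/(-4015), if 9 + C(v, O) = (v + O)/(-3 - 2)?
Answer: -7189/100375 ≈ -0.071621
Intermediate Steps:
C(v, O) = -9 - O/5 - v/5 (C(v, O) = -9 + (v + O)/(-3 - 2) = -9 + (O + v)/(-5) = -9 + (O + v)*(-⅕) = -9 + (-O/5 - v/5) = -9 - O/5 - v/5)
t(B, P) = P*(1 + P) (t(B, P) = (P + 1)*P = (1 + P)*P = P*(1 + P))
(t(-7, C(6, -3)) + 41*5)/(-4015) = ((-9 - ⅕*(-3) - ⅕*6)*(1 + (-9 - ⅕*(-3) - ⅕*6)) + 41*5)/(-4015) = ((-9 + ⅗ - 6/5)*(1 + (-9 + ⅗ - 6/5)) + 205)*(-1/4015) = (-48*(1 - 48/5)/5 + 205)*(-1/4015) = (-48/5*(-43/5) + 205)*(-1/4015) = (2064/25 + 205)*(-1/4015) = (7189/25)*(-1/4015) = -7189/100375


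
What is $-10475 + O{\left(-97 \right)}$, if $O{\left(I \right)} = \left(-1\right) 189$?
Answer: $-10664$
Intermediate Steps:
$O{\left(I \right)} = -189$
$-10475 + O{\left(-97 \right)} = -10475 - 189 = -10664$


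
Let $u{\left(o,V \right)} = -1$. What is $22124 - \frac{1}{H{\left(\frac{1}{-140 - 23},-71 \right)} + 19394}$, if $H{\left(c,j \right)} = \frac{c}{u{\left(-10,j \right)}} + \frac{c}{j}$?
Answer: $\frac{4965661743843}{224446834} \approx 22124.0$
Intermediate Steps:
$H{\left(c,j \right)} = - c + \frac{c}{j}$ ($H{\left(c,j \right)} = \frac{c}{-1} + \frac{c}{j} = c \left(-1\right) + \frac{c}{j} = - c + \frac{c}{j}$)
$22124 - \frac{1}{H{\left(\frac{1}{-140 - 23},-71 \right)} + 19394} = 22124 - \frac{1}{\left(- \frac{1}{-140 - 23} + \frac{1}{\left(-140 - 23\right) \left(-71\right)}\right) + 19394} = 22124 - \frac{1}{\left(- \frac{1}{-163} + \frac{1}{-163} \left(- \frac{1}{71}\right)\right) + 19394} = 22124 - \frac{1}{\left(\left(-1\right) \left(- \frac{1}{163}\right) - - \frac{1}{11573}\right) + 19394} = 22124 - \frac{1}{\left(\frac{1}{163} + \frac{1}{11573}\right) + 19394} = 22124 - \frac{1}{\frac{72}{11573} + 19394} = 22124 - \frac{1}{\frac{224446834}{11573}} = 22124 - \frac{11573}{224446834} = \frac{4965661743843}{224446834}$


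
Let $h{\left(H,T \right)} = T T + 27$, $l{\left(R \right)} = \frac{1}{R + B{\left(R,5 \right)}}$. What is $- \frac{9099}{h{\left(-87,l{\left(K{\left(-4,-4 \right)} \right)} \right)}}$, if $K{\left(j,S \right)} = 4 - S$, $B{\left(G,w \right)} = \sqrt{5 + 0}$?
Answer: $- \frac{106976943}{317672} - \frac{9099 \sqrt{5}}{158836} \approx -336.88$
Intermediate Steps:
$B{\left(G,w \right)} = \sqrt{5}$
$l{\left(R \right)} = \frac{1}{R + \sqrt{5}}$
$h{\left(H,T \right)} = 27 + T^{2}$ ($h{\left(H,T \right)} = T^{2} + 27 = 27 + T^{2}$)
$- \frac{9099}{h{\left(-87,l{\left(K{\left(-4,-4 \right)} \right)} \right)}} = - \frac{9099}{27 + \left(\frac{1}{\left(4 - -4\right) + \sqrt{5}}\right)^{2}} = - \frac{9099}{27 + \left(\frac{1}{\left(4 + 4\right) + \sqrt{5}}\right)^{2}} = - \frac{9099}{27 + \left(\frac{1}{8 + \sqrt{5}}\right)^{2}} = - \frac{9099}{27 + \frac{1}{\left(8 + \sqrt{5}\right)^{2}}}$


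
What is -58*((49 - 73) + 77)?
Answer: -3074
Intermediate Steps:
-58*((49 - 73) + 77) = -58*(-24 + 77) = -58*53 = -3074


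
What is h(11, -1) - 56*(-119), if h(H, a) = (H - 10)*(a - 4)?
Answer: 6659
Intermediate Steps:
h(H, a) = (-10 + H)*(-4 + a)
h(11, -1) - 56*(-119) = (40 - 10*(-1) - 4*11 + 11*(-1)) - 56*(-119) = (40 + 10 - 44 - 11) + 6664 = -5 + 6664 = 6659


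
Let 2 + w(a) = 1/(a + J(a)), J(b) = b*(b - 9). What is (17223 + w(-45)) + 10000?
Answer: 64922086/2385 ≈ 27221.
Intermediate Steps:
J(b) = b*(-9 + b)
w(a) = -2 + 1/(a + a*(-9 + a))
(17223 + w(-45)) + 10000 = (17223 + (1 - 2*(-45)**2 + 16*(-45))/((-45)*(-8 - 45))) + 10000 = (17223 - 1/45*(1 - 2*2025 - 720)/(-53)) + 10000 = (17223 - 1/45*(-1/53)*(1 - 4050 - 720)) + 10000 = (17223 - 1/45*(-1/53)*(-4769)) + 10000 = (17223 - 4769/2385) + 10000 = 41072086/2385 + 10000 = 64922086/2385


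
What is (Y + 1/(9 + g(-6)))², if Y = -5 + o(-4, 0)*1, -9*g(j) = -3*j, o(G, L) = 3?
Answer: 169/49 ≈ 3.4490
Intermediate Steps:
g(j) = j/3 (g(j) = -(-1)*j/3 = j/3)
Y = -2 (Y = -5 + 3*1 = -5 + 3 = -2)
(Y + 1/(9 + g(-6)))² = (-2 + 1/(9 + (⅓)*(-6)))² = (-2 + 1/(9 - 2))² = (-2 + 1/7)² = (-2 + ⅐)² = (-13/7)² = 169/49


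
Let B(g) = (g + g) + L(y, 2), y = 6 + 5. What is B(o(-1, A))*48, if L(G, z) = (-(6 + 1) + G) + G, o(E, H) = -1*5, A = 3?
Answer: 240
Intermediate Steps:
o(E, H) = -5
y = 11
L(G, z) = -7 + 2*G (L(G, z) = (-1*7 + G) + G = (-7 + G) + G = -7 + 2*G)
B(g) = 15 + 2*g (B(g) = (g + g) + (-7 + 2*11) = 2*g + (-7 + 22) = 2*g + 15 = 15 + 2*g)
B(o(-1, A))*48 = (15 + 2*(-5))*48 = (15 - 10)*48 = 5*48 = 240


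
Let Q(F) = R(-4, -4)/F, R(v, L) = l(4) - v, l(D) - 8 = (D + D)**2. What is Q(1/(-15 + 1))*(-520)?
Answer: 553280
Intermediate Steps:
l(D) = 8 + 4*D**2 (l(D) = 8 + (D + D)**2 = 8 + (2*D)**2 = 8 + 4*D**2)
R(v, L) = 72 - v (R(v, L) = (8 + 4*4**2) - v = (8 + 4*16) - v = (8 + 64) - v = 72 - v)
Q(F) = 76/F (Q(F) = (72 - 1*(-4))/F = (72 + 4)/F = 76/F)
Q(1/(-15 + 1))*(-520) = (76/(1/(-15 + 1)))*(-520) = (76/(1/(-14)))*(-520) = (76/(-1/14))*(-520) = (76*(-14))*(-520) = -1064*(-520) = 553280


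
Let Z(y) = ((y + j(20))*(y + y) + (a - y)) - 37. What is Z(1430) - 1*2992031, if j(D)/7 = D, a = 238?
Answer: 1496940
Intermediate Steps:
j(D) = 7*D
Z(y) = 201 - y + 2*y*(140 + y) (Z(y) = ((y + 7*20)*(y + y) + (238 - y)) - 37 = ((y + 140)*(2*y) + (238 - y)) - 37 = ((140 + y)*(2*y) + (238 - y)) - 37 = (2*y*(140 + y) + (238 - y)) - 37 = (238 - y + 2*y*(140 + y)) - 37 = 201 - y + 2*y*(140 + y))
Z(1430) - 1*2992031 = (201 + 2*1430² + 279*1430) - 1*2992031 = (201 + 2*2044900 + 398970) - 2992031 = (201 + 4089800 + 398970) - 2992031 = 4488971 - 2992031 = 1496940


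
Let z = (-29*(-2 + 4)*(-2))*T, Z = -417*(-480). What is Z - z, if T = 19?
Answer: 197956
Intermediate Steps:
Z = 200160
z = 2204 (z = -29*(-2 + 4)*(-2)*19 = -58*(-2)*19 = -29*(-4)*19 = 116*19 = 2204)
Z - z = 200160 - 1*2204 = 200160 - 2204 = 197956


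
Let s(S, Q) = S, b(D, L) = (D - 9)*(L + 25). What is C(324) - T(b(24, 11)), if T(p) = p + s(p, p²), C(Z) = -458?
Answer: -1538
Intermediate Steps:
b(D, L) = (-9 + D)*(25 + L)
T(p) = 2*p (T(p) = p + p = 2*p)
C(324) - T(b(24, 11)) = -458 - 2*(-225 - 9*11 + 25*24 + 24*11) = -458 - 2*(-225 - 99 + 600 + 264) = -458 - 2*540 = -458 - 1*1080 = -458 - 1080 = -1538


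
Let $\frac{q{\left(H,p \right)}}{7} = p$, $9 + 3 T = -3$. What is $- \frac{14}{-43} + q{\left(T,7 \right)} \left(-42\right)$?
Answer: $- \frac{88480}{43} \approx -2057.7$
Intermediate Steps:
$T = -4$ ($T = -3 + \frac{1}{3} \left(-3\right) = -3 - 1 = -4$)
$q{\left(H,p \right)} = 7 p$
$- \frac{14}{-43} + q{\left(T,7 \right)} \left(-42\right) = - \frac{14}{-43} + 7 \cdot 7 \left(-42\right) = \left(-14\right) \left(- \frac{1}{43}\right) + 49 \left(-42\right) = \frac{14}{43} - 2058 = - \frac{88480}{43}$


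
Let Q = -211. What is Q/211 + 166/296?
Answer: -65/148 ≈ -0.43919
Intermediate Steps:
Q/211 + 166/296 = -211/211 + 166/296 = -211*1/211 + 166*(1/296) = -1 + 83/148 = -65/148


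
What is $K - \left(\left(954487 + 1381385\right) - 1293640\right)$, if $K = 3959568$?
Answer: $2917336$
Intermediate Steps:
$K - \left(\left(954487 + 1381385\right) - 1293640\right) = 3959568 - \left(\left(954487 + 1381385\right) - 1293640\right) = 3959568 - \left(2335872 - 1293640\right) = 3959568 - 1042232 = 2917336$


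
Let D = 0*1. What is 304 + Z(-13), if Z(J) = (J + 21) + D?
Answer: 312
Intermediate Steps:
D = 0
Z(J) = 21 + J (Z(J) = (J + 21) + 0 = (21 + J) + 0 = 21 + J)
304 + Z(-13) = 304 + (21 - 13) = 304 + 8 = 312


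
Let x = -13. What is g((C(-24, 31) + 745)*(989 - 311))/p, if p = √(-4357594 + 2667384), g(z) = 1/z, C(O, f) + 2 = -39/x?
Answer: -I*√1690210/854887935480 ≈ -1.5208e-9*I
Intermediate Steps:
C(O, f) = 1 (C(O, f) = -2 - 39/(-13) = -2 - 39*(-1/13) = -2 + 3 = 1)
p = I*√1690210 (p = √(-1690210) = I*√1690210 ≈ 1300.1*I)
g((C(-24, 31) + 745)*(989 - 311))/p = 1/((((1 + 745)*(989 - 311)))*((I*√1690210))) = (-I*√1690210/1690210)/((746*678)) = (-I*√1690210/1690210)/505788 = -I*√1690210/854887935480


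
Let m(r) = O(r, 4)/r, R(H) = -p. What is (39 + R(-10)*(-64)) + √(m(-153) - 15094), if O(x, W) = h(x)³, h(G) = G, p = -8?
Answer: -473 + √8315 ≈ -381.81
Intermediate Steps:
R(H) = 8 (R(H) = -1*(-8) = 8)
O(x, W) = x³
m(r) = r² (m(r) = r³/r = r²)
(39 + R(-10)*(-64)) + √(m(-153) - 15094) = (39 + 8*(-64)) + √((-153)² - 15094) = (39 - 512) + √(23409 - 15094) = -473 + √8315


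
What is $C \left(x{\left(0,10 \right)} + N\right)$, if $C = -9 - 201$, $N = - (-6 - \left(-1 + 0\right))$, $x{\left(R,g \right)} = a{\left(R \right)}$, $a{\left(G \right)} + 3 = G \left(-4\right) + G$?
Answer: $-420$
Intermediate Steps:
$a{\left(G \right)} = -3 - 3 G$ ($a{\left(G \right)} = -3 + \left(G \left(-4\right) + G\right) = -3 + \left(- 4 G + G\right) = -3 - 3 G$)
$x{\left(R,g \right)} = -3 - 3 R$
$N = 5$ ($N = - (-6 - -1) = - (-6 + 1) = \left(-1\right) \left(-5\right) = 5$)
$C = -210$ ($C = -9 - 201 = -210$)
$C \left(x{\left(0,10 \right)} + N\right) = - 210 \left(\left(-3 - 0\right) + 5\right) = - 210 \left(\left(-3 + 0\right) + 5\right) = - 210 \left(-3 + 5\right) = \left(-210\right) 2 = -420$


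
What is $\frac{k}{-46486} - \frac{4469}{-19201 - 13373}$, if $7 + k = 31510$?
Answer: $- \frac{204608197}{378558741} \approx -0.54049$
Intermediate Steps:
$k = 31503$ ($k = -7 + 31510 = 31503$)
$\frac{k}{-46486} - \frac{4469}{-19201 - 13373} = \frac{31503}{-46486} - \frac{4469}{-19201 - 13373} = 31503 \left(- \frac{1}{46486}\right) - \frac{4469}{-32574} = - \frac{31503}{46486} - - \frac{4469}{32574} = - \frac{31503}{46486} + \frac{4469}{32574} = - \frac{204608197}{378558741}$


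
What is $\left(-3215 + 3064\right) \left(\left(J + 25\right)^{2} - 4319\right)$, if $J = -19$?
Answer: $646733$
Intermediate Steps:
$\left(-3215 + 3064\right) \left(\left(J + 25\right)^{2} - 4319\right) = \left(-3215 + 3064\right) \left(\left(-19 + 25\right)^{2} - 4319\right) = - 151 \left(6^{2} - 4319\right) = - 151 \left(36 - 4319\right) = \left(-151\right) \left(-4283\right) = 646733$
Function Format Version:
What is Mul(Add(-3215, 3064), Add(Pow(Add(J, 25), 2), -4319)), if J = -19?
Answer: 646733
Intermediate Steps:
Mul(Add(-3215, 3064), Add(Pow(Add(J, 25), 2), -4319)) = Mul(Add(-3215, 3064), Add(Pow(Add(-19, 25), 2), -4319)) = Mul(-151, Add(Pow(6, 2), -4319)) = Mul(-151, Add(36, -4319)) = Mul(-151, -4283) = 646733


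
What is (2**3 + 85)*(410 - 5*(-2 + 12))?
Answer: 33480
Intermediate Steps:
(2**3 + 85)*(410 - 5*(-2 + 12)) = (8 + 85)*(410 - 5*10) = 93*(410 - 50) = 93*360 = 33480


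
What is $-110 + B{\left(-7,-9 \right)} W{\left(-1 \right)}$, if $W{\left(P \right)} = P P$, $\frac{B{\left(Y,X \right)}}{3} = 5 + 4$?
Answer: $-83$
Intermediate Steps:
$B{\left(Y,X \right)} = 27$ ($B{\left(Y,X \right)} = 3 \left(5 + 4\right) = 3 \cdot 9 = 27$)
$W{\left(P \right)} = P^{2}$
$-110 + B{\left(-7,-9 \right)} W{\left(-1 \right)} = -110 + 27 \left(-1\right)^{2} = -110 + 27 \cdot 1 = -110 + 27 = -83$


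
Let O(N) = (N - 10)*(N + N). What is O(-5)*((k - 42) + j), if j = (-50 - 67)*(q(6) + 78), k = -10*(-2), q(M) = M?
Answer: -1477500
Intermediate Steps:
k = 20
j = -9828 (j = (-50 - 67)*(6 + 78) = -117*84 = -9828)
O(N) = 2*N*(-10 + N) (O(N) = (-10 + N)*(2*N) = 2*N*(-10 + N))
O(-5)*((k - 42) + j) = (2*(-5)*(-10 - 5))*((20 - 42) - 9828) = (2*(-5)*(-15))*(-22 - 9828) = 150*(-9850) = -1477500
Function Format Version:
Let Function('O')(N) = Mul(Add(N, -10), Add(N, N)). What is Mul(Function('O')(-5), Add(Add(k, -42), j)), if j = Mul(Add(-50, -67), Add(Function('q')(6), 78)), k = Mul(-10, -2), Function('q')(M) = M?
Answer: -1477500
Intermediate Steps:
k = 20
j = -9828 (j = Mul(Add(-50, -67), Add(6, 78)) = Mul(-117, 84) = -9828)
Function('O')(N) = Mul(2, N, Add(-10, N)) (Function('O')(N) = Mul(Add(-10, N), Mul(2, N)) = Mul(2, N, Add(-10, N)))
Mul(Function('O')(-5), Add(Add(k, -42), j)) = Mul(Mul(2, -5, Add(-10, -5)), Add(Add(20, -42), -9828)) = Mul(Mul(2, -5, -15), Add(-22, -9828)) = Mul(150, -9850) = -1477500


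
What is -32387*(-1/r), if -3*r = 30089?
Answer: -97161/30089 ≈ -3.2291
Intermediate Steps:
r = -30089/3 (r = -1/3*30089 = -30089/3 ≈ -10030.)
-32387*(-1/r) = -32387/((-1*(-30089/3))) = -32387/30089/3 = -32387*3/30089 = -97161/30089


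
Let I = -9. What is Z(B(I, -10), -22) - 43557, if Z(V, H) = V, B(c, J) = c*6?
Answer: -43611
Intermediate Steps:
B(c, J) = 6*c
Z(B(I, -10), -22) - 43557 = 6*(-9) - 43557 = -54 - 43557 = -43611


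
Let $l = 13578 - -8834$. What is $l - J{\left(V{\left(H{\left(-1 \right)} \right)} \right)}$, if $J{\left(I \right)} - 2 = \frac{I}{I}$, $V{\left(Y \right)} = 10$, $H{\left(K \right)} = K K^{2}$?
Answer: $22409$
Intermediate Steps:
$H{\left(K \right)} = K^{3}$
$J{\left(I \right)} = 3$ ($J{\left(I \right)} = 2 + \frac{I}{I} = 2 + 1 = 3$)
$l = 22412$ ($l = 13578 + 8834 = 22412$)
$l - J{\left(V{\left(H{\left(-1 \right)} \right)} \right)} = 22412 - 3 = 22409$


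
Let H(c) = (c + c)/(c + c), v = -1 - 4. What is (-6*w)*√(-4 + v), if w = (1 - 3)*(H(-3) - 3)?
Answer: -72*I ≈ -72.0*I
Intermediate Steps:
v = -5
H(c) = 1 (H(c) = (2*c)/((2*c)) = (2*c)*(1/(2*c)) = 1)
w = 4 (w = (1 - 3)*(1 - 3) = -2*(-2) = 4)
(-6*w)*√(-4 + v) = (-6*4)*√(-4 - 5) = -72*I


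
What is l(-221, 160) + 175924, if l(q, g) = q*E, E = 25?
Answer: 170399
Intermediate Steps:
l(q, g) = 25*q (l(q, g) = q*25 = 25*q)
l(-221, 160) + 175924 = 25*(-221) + 175924 = -5525 + 175924 = 170399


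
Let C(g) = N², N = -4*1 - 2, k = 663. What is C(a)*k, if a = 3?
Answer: 23868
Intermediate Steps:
N = -6 (N = -4 - 2 = -6)
C(g) = 36 (C(g) = (-6)² = 36)
C(a)*k = 36*663 = 23868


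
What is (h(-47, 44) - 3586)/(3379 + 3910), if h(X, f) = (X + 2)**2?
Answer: -1561/7289 ≈ -0.21416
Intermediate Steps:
h(X, f) = (2 + X)**2
(h(-47, 44) - 3586)/(3379 + 3910) = ((2 - 47)**2 - 3586)/(3379 + 3910) = ((-45)**2 - 3586)/7289 = (2025 - 3586)*(1/7289) = -1561*1/7289 = -1561/7289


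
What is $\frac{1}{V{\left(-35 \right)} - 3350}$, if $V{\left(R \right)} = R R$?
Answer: $- \frac{1}{2125} \approx -0.00047059$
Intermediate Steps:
$V{\left(R \right)} = R^{2}$
$\frac{1}{V{\left(-35 \right)} - 3350} = \frac{1}{\left(-35\right)^{2} - 3350} = \frac{1}{1225 - 3350} = \frac{1}{-2125} = - \frac{1}{2125}$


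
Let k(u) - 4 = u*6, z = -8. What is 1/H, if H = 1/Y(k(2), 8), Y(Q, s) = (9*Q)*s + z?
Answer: 1144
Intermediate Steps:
k(u) = 4 + 6*u (k(u) = 4 + u*6 = 4 + 6*u)
Y(Q, s) = -8 + 9*Q*s (Y(Q, s) = (9*Q)*s - 8 = 9*Q*s - 8 = -8 + 9*Q*s)
H = 1/1144 (H = 1/(-8 + 9*(4 + 6*2)*8) = 1/(-8 + 9*(4 + 12)*8) = 1/(-8 + 9*16*8) = 1/(-8 + 1152) = 1/1144 ≈ 0.00087413)
1/H = 1/(1/1144) = 1144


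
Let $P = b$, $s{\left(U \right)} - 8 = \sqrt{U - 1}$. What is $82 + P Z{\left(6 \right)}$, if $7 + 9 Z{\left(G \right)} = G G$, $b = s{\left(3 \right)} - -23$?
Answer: $\frac{1637}{9} + \frac{29 \sqrt{2}}{9} \approx 186.45$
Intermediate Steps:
$s{\left(U \right)} = 8 + \sqrt{-1 + U}$ ($s{\left(U \right)} = 8 + \sqrt{U - 1} = 8 + \sqrt{-1 + U}$)
$b = 31 + \sqrt{2}$ ($b = \left(8 + \sqrt{-1 + 3}\right) - -23 = \left(8 + \sqrt{2}\right) + 23 = 31 + \sqrt{2} \approx 32.414$)
$P = 31 + \sqrt{2} \approx 32.414$
$Z{\left(G \right)} = - \frac{7}{9} + \frac{G^{2}}{9}$ ($Z{\left(G \right)} = - \frac{7}{9} + \frac{G G}{9} = - \frac{7}{9} + \frac{G^{2}}{9}$)
$82 + P Z{\left(6 \right)} = 82 + \left(31 + \sqrt{2}\right) \left(- \frac{7}{9} + \frac{6^{2}}{9}\right) = 82 + \left(31 + \sqrt{2}\right) \left(- \frac{7}{9} + \frac{1}{9} \cdot 36\right) = 82 + \left(31 + \sqrt{2}\right) \left(- \frac{7}{9} + 4\right) = 82 + \left(31 + \sqrt{2}\right) \frac{29}{9} = 82 + \left(\frac{899}{9} + \frac{29 \sqrt{2}}{9}\right) = \frac{1637}{9} + \frac{29 \sqrt{2}}{9}$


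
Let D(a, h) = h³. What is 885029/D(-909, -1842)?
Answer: -885029/6249839688 ≈ -0.00014161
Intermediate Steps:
885029/D(-909, -1842) = 885029/((-1842)³) = 885029/(-6249839688) = 885029*(-1/6249839688) = -885029/6249839688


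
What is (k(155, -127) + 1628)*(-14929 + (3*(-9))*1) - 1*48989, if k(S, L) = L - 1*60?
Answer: -21600585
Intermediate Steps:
k(S, L) = -60 + L (k(S, L) = L - 60 = -60 + L)
(k(155, -127) + 1628)*(-14929 + (3*(-9))*1) - 1*48989 = ((-60 - 127) + 1628)*(-14929 + (3*(-9))*1) - 1*48989 = (-187 + 1628)*(-14929 - 27*1) - 48989 = 1441*(-14929 - 27) - 48989 = 1441*(-14956) - 48989 = -21551596 - 48989 = -21600585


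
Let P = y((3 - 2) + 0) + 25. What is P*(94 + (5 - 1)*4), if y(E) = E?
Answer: 2860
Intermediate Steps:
P = 26 (P = ((3 - 2) + 0) + 25 = (1 + 0) + 25 = 1 + 25 = 26)
P*(94 + (5 - 1)*4) = 26*(94 + (5 - 1)*4) = 26*(94 + 4*4) = 26*(94 + 16) = 26*110 = 2860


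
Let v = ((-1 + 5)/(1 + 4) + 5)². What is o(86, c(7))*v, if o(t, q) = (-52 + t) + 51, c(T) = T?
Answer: 14297/5 ≈ 2859.4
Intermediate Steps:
o(t, q) = -1 + t
v = 841/25 (v = (4/5 + 5)² = (4*(⅕) + 5)² = (⅘ + 5)² = (29/5)² = 841/25 ≈ 33.640)
o(86, c(7))*v = (-1 + 86)*(841/25) = 85*(841/25) = 14297/5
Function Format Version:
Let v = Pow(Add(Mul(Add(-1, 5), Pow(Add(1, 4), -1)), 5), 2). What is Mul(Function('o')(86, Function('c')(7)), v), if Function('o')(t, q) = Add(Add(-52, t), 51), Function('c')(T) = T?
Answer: Rational(14297, 5) ≈ 2859.4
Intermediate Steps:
Function('o')(t, q) = Add(-1, t)
v = Rational(841, 25) (v = Pow(Add(Mul(4, Pow(5, -1)), 5), 2) = Pow(Add(Mul(4, Rational(1, 5)), 5), 2) = Pow(Add(Rational(4, 5), 5), 2) = Pow(Rational(29, 5), 2) = Rational(841, 25) ≈ 33.640)
Mul(Function('o')(86, Function('c')(7)), v) = Mul(Add(-1, 86), Rational(841, 25)) = Mul(85, Rational(841, 25)) = Rational(14297, 5)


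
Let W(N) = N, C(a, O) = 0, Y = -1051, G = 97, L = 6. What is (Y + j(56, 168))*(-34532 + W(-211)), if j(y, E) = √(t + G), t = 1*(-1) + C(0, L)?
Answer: 36514893 - 138972*√6 ≈ 3.6174e+7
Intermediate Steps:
t = -1 (t = 1*(-1) + 0 = -1 + 0 = -1)
j(y, E) = 4*√6 (j(y, E) = √(-1 + 97) = √96 = 4*√6)
(Y + j(56, 168))*(-34532 + W(-211)) = (-1051 + 4*√6)*(-34532 - 211) = (-1051 + 4*√6)*(-34743) = 36514893 - 138972*√6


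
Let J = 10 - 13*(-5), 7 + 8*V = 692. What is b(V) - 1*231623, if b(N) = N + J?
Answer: -1851699/8 ≈ -2.3146e+5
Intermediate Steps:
V = 685/8 (V = -7/8 + (⅛)*692 = -7/8 + 173/2 = 685/8 ≈ 85.625)
J = 75 (J = 10 + 65 = 75)
b(N) = 75 + N (b(N) = N + 75 = 75 + N)
b(V) - 1*231623 = (75 + 685/8) - 1*231623 = 1285/8 - 231623 = -1851699/8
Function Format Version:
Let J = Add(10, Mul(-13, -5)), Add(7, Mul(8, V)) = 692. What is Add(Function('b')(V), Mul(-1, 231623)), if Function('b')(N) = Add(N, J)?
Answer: Rational(-1851699, 8) ≈ -2.3146e+5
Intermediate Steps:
V = Rational(685, 8) (V = Add(Rational(-7, 8), Mul(Rational(1, 8), 692)) = Add(Rational(-7, 8), Rational(173, 2)) = Rational(685, 8) ≈ 85.625)
J = 75 (J = Add(10, 65) = 75)
Function('b')(N) = Add(75, N) (Function('b')(N) = Add(N, 75) = Add(75, N))
Add(Function('b')(V), Mul(-1, 231623)) = Add(Add(75, Rational(685, 8)), Mul(-1, 231623)) = Add(Rational(1285, 8), -231623) = Rational(-1851699, 8)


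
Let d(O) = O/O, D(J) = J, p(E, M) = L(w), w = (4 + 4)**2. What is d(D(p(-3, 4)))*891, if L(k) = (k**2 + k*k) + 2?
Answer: 891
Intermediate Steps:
w = 64 (w = 8**2 = 64)
L(k) = 2 + 2*k**2 (L(k) = (k**2 + k**2) + 2 = 2*k**2 + 2 = 2 + 2*k**2)
p(E, M) = 8194 (p(E, M) = 2 + 2*64**2 = 2 + 2*4096 = 2 + 8192 = 8194)
d(O) = 1
d(D(p(-3, 4)))*891 = 1*891 = 891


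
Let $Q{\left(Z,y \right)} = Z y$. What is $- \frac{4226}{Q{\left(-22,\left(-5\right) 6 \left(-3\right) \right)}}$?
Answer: $\frac{2113}{990} \approx 2.1343$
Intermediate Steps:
$- \frac{4226}{Q{\left(-22,\left(-5\right) 6 \left(-3\right) \right)}} = - \frac{4226}{\left(-22\right) \left(-5\right) 6 \left(-3\right)} = - \frac{4226}{\left(-22\right) \left(\left(-30\right) \left(-3\right)\right)} = - \frac{4226}{\left(-22\right) 90} = - \frac{4226}{-1980} = \left(-4226\right) \left(- \frac{1}{1980}\right) = \frac{2113}{990}$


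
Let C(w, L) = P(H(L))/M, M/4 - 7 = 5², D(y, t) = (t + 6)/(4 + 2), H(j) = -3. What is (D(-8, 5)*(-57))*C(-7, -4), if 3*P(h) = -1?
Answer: 209/768 ≈ 0.27214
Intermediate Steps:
P(h) = -⅓ (P(h) = (⅓)*(-1) = -⅓)
D(y, t) = 1 + t/6 (D(y, t) = (6 + t)/6 = (6 + t)*(⅙) = 1 + t/6)
M = 128 (M = 28 + 4*5² = 28 + 4*25 = 28 + 100 = 128)
C(w, L) = -1/384 (C(w, L) = -⅓/128 = -⅓*1/128 = -1/384)
(D(-8, 5)*(-57))*C(-7, -4) = ((1 + (⅙)*5)*(-57))*(-1/384) = ((1 + ⅚)*(-57))*(-1/384) = ((11/6)*(-57))*(-1/384) = -209/2*(-1/384) = 209/768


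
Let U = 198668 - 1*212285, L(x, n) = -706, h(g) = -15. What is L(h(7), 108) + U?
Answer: -14323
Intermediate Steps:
U = -13617 (U = 198668 - 212285 = -13617)
L(h(7), 108) + U = -706 - 13617 = -14323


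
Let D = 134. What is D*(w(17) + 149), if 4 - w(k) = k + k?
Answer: 15946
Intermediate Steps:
w(k) = 4 - 2*k (w(k) = 4 - (k + k) = 4 - 2*k)
D*(w(17) + 149) = 134*((4 - 2*17) + 149) = 134*((4 - 34) + 149) = 134*(-30 + 149) = 134*119 = 15946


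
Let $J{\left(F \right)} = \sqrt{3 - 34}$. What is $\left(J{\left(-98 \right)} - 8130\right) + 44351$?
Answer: $36221 + i \sqrt{31} \approx 36221.0 + 5.5678 i$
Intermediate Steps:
$J{\left(F \right)} = i \sqrt{31}$ ($J{\left(F \right)} = \sqrt{-31} = i \sqrt{31}$)
$\left(J{\left(-98 \right)} - 8130\right) + 44351 = \left(i \sqrt{31} - 8130\right) + 44351 = \left(-8130 + i \sqrt{31}\right) + 44351 = 36221 + i \sqrt{31}$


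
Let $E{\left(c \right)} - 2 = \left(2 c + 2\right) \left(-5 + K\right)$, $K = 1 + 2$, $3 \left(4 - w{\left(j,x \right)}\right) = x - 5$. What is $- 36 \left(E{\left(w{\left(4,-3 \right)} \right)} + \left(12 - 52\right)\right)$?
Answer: $2472$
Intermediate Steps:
$w{\left(j,x \right)} = \frac{17}{3} - \frac{x}{3}$ ($w{\left(j,x \right)} = 4 - \frac{x - 5}{3} = 4 - \frac{-5 + x}{3} = 4 - \left(- \frac{5}{3} + \frac{x}{3}\right) = \frac{17}{3} - \frac{x}{3}$)
$K = 3$
$E{\left(c \right)} = -2 - 4 c$ ($E{\left(c \right)} = 2 + \left(2 c + 2\right) \left(-5 + 3\right) = 2 + \left(2 + 2 c\right) \left(-2\right) = 2 - \left(4 + 4 c\right) = -2 - 4 c$)
$- 36 \left(E{\left(w{\left(4,-3 \right)} \right)} + \left(12 - 52\right)\right) = - 36 \left(\left(-2 - 4 \left(\frac{17}{3} - -1\right)\right) + \left(12 - 52\right)\right) = - 36 \left(\left(-2 - 4 \left(\frac{17}{3} + 1\right)\right) + \left(12 - 52\right)\right) = - 36 \left(\left(-2 - \frac{80}{3}\right) - 40\right) = - 36 \left(- \frac{86}{3} - 40\right) = \left(-36\right) \left(- \frac{206}{3}\right) = 2472$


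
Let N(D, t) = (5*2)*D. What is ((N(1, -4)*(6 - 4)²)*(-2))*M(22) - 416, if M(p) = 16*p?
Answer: -28576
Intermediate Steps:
N(D, t) = 10*D
((N(1, -4)*(6 - 4)²)*(-2))*M(22) - 416 = (((10*1)*(6 - 4)²)*(-2))*(16*22) - 416 = ((10*2²)*(-2))*352 - 416 = ((10*4)*(-2))*352 - 416 = (40*(-2))*352 - 416 = -80*352 - 416 = -28160 - 416 = -28576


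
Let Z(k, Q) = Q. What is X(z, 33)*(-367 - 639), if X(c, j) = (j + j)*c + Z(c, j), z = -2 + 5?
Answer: -232386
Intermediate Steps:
z = 3
X(c, j) = j + 2*c*j (X(c, j) = (j + j)*c + j = (2*j)*c + j = 2*c*j + j = j + 2*c*j)
X(z, 33)*(-367 - 639) = (33*(1 + 2*3))*(-367 - 639) = (33*(1 + 6))*(-1006) = (33*7)*(-1006) = 231*(-1006) = -232386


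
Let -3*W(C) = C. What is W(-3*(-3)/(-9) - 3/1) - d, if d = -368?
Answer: 1108/3 ≈ 369.33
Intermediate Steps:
W(C) = -C/3
W(-3*(-3)/(-9) - 3/1) - d = -(-3*(-3)/(-9) - 3/1)/3 - 1*(-368) = -(9*(-⅑) - 3*1)/3 + 368 = -(-1 - 3)/3 + 368 = -⅓*(-4) + 368 = 4/3 + 368 = 1108/3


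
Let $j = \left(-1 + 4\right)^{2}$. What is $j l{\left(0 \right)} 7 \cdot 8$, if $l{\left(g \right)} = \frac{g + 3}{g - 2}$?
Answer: $-756$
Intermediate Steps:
$j = 9$ ($j = 3^{2} = 9$)
$l{\left(g \right)} = \frac{3 + g}{-2 + g}$
$j l{\left(0 \right)} 7 \cdot 8 = 9 \frac{3 + 0}{-2 + 0} \cdot 7 \cdot 8 = 9 \frac{1}{-2} \cdot 3 \cdot 7 \cdot 8 = 9 \left(\left(- \frac{1}{2}\right) 3\right) 7 \cdot 8 = 9 \left(- \frac{3}{2}\right) 7 \cdot 8 = \left(- \frac{27}{2}\right) 7 \cdot 8 = \left(- \frac{189}{2}\right) 8 = -756$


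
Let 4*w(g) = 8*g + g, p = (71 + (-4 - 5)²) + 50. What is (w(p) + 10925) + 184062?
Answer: 390883/2 ≈ 1.9544e+5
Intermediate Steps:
p = 202 (p = (71 + (-9)²) + 50 = (71 + 81) + 50 = 152 + 50 = 202)
w(g) = 9*g/4 (w(g) = (8*g + g)/4 = (9*g)/4 = 9*g/4)
(w(p) + 10925) + 184062 = ((9/4)*202 + 10925) + 184062 = (909/2 + 10925) + 184062 = 22759/2 + 184062 = 390883/2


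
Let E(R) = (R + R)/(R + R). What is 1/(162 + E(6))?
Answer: 1/163 ≈ 0.0061350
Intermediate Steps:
E(R) = 1 (E(R) = (2*R)/((2*R)) = (2*R)*(1/(2*R)) = 1)
1/(162 + E(6)) = 1/(162 + 1) = 1/163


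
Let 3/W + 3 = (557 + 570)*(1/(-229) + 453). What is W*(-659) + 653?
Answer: 76341636872/116909785 ≈ 653.00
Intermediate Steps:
W = 687/116909785 (W = 3/(-3 + (557 + 570)*(1/(-229) + 453)) = 3/(-3 + 1127*(-1/229 + 453)) = 3/(-3 + 1127*(103736/229)) = 3/(-3 + 116910472/229) = 3/(116909785/229) = 3*(229/116909785) = 687/116909785 ≈ 5.8763e-6)
W*(-659) + 653 = (687/116909785)*(-659) + 653 = -452733/116909785 + 653 = 76341636872/116909785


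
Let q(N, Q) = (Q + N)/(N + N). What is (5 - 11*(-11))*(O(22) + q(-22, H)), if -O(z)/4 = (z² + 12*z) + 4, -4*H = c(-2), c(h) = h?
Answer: -16673643/44 ≈ -3.7895e+5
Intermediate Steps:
H = ½ (H = -¼*(-2) = ½ ≈ 0.50000)
q(N, Q) = (N + Q)/(2*N) (q(N, Q) = (N + Q)/((2*N)) = (N + Q)*(1/(2*N)) = (N + Q)/(2*N))
O(z) = -16 - 48*z - 4*z² (O(z) = -4*((z² + 12*z) + 4) = -4*(4 + z² + 12*z) = -16 - 48*z - 4*z²)
(5 - 11*(-11))*(O(22) + q(-22, H)) = (5 - 11*(-11))*((-16 - 48*22 - 4*22²) + (½)*(-22 + ½)/(-22)) = (5 + 121)*((-16 - 1056 - 4*484) + (½)*(-1/22)*(-43/2)) = 126*((-16 - 1056 - 1936) + 43/88) = 126*(-3008 + 43/88) = 126*(-264661/88) = -16673643/44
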